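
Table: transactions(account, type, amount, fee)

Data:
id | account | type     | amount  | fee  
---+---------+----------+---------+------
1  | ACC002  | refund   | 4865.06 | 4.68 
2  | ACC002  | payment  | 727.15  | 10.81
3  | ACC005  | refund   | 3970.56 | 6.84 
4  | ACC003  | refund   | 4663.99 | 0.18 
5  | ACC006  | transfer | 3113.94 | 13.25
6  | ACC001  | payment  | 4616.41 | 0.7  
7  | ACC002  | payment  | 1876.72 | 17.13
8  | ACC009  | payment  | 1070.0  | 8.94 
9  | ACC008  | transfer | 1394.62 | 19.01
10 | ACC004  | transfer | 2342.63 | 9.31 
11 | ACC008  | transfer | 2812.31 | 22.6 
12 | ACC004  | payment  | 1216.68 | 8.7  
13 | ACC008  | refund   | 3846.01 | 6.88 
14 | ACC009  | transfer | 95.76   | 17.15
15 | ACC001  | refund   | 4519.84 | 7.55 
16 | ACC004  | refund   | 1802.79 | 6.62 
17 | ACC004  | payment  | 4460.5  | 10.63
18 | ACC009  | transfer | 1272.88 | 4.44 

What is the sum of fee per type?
SELECT type, SUM(fee) as result
FROM transactions
GROUP BY type

Result:
  payment: 56.91
  refund: 32.75
  transfer: 85.76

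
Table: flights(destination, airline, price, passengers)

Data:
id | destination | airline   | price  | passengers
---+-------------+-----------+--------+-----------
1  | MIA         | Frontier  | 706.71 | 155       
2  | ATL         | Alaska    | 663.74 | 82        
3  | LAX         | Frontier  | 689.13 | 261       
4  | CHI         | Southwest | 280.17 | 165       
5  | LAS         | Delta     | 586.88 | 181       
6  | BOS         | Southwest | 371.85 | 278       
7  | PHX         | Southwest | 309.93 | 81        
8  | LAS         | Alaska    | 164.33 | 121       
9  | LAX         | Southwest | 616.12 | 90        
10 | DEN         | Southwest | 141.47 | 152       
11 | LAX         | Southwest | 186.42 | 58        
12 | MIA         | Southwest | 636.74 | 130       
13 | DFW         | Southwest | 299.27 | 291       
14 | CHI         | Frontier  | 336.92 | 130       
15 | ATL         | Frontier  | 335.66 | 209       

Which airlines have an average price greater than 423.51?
SELECT airline, AVG(price)
FROM flights
GROUP BY airline
HAVING AVG(price) > 423.51

Result:
  Delta: avg=586.88
  Frontier: avg=517.11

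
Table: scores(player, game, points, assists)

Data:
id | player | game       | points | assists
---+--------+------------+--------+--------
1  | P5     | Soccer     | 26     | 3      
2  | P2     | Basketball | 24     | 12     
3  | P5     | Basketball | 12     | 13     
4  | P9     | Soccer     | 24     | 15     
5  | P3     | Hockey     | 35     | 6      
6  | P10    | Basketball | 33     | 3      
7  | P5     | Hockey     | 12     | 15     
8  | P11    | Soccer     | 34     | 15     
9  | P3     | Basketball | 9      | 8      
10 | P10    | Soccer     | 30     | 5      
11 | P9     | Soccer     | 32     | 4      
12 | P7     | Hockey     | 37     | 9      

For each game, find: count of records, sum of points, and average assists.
SELECT game,
       COUNT(*) as cnt,
       SUM(points) as total_points,
       AVG(assists) as avg_assists
FROM scores
GROUP BY game

Result:
  Basketball: 4 records, 78 total points, 9.00 avg assists
  Hockey: 3 records, 84 total points, 10.00 avg assists
  Soccer: 5 records, 146 total points, 8.40 avg assists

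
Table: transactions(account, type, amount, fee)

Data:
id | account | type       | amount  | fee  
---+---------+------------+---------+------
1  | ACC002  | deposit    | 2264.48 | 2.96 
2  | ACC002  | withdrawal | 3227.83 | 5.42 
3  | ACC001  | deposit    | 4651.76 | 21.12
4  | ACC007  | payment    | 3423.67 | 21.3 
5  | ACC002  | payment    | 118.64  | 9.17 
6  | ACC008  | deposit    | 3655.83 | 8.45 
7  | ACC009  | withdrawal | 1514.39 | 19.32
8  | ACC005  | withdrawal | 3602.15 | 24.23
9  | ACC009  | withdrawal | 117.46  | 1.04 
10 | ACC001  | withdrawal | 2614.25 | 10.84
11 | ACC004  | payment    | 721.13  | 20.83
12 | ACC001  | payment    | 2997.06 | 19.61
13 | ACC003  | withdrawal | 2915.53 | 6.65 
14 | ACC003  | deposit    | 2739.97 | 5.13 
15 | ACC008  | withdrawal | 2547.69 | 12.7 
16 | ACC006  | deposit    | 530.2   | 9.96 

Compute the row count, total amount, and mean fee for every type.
SELECT type,
       COUNT(*) as cnt,
       SUM(amount) as total_amount,
       AVG(fee) as avg_fee
FROM transactions
GROUP BY type

Result:
  deposit: 5 records, 13842.24 total amount, 9.52 avg fee
  payment: 4 records, 7260.50 total amount, 17.73 avg fee
  withdrawal: 7 records, 16539.30 total amount, 11.46 avg fee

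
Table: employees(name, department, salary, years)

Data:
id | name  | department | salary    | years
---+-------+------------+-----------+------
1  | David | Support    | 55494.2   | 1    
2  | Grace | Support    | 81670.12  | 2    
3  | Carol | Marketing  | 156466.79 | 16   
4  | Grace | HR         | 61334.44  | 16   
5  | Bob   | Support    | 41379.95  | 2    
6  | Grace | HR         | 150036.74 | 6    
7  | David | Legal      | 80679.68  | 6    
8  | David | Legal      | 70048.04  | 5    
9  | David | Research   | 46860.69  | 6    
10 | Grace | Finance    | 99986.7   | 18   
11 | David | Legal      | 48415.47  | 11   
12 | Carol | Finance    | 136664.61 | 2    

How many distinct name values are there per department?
SELECT department, COUNT(DISTINCT name)
FROM employees
GROUP BY department

Result:
  Finance: 2 distinct
  HR: 1 distinct
  Legal: 1 distinct
  Marketing: 1 distinct
  Research: 1 distinct
  Support: 3 distinct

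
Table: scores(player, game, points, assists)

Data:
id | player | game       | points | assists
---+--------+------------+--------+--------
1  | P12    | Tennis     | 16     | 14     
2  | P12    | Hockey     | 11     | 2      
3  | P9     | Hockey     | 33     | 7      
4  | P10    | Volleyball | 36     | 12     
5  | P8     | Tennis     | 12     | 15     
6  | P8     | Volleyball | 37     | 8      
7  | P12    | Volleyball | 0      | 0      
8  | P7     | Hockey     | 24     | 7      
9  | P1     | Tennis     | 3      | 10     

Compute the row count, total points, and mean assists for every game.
SELECT game,
       COUNT(*) as cnt,
       SUM(points) as total_points,
       AVG(assists) as avg_assists
FROM scores
GROUP BY game

Result:
  Hockey: 3 records, 68 total points, 5.33 avg assists
  Tennis: 3 records, 31 total points, 13.00 avg assists
  Volleyball: 3 records, 73 total points, 6.67 avg assists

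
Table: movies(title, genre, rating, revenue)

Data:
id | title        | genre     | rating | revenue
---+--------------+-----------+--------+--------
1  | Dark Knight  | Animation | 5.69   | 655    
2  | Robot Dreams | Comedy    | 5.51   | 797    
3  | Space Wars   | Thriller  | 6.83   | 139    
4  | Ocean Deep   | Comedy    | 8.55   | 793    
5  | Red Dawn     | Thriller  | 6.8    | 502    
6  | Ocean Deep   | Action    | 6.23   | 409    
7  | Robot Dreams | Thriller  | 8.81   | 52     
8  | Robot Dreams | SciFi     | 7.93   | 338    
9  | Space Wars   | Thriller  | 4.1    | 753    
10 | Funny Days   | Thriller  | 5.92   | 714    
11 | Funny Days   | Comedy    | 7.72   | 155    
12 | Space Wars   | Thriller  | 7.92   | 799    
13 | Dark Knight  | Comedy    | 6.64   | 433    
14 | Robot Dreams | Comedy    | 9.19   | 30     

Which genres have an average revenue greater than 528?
SELECT genre, AVG(revenue)
FROM movies
GROUP BY genre
HAVING AVG(revenue) > 528

Result:
  Animation: avg=655.00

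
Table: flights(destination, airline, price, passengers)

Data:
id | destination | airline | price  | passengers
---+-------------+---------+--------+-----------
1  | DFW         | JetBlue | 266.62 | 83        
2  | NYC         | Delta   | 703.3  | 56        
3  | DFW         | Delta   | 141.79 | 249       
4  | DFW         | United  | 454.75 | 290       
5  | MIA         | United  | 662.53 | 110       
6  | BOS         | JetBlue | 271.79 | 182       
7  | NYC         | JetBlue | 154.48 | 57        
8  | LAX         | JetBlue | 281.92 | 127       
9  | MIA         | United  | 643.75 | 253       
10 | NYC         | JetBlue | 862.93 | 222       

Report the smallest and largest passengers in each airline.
SELECT airline, MIN(passengers), MAX(passengers)
FROM flights
GROUP BY airline

Result:
  Delta: min=56, max=249
  JetBlue: min=57, max=222
  United: min=110, max=290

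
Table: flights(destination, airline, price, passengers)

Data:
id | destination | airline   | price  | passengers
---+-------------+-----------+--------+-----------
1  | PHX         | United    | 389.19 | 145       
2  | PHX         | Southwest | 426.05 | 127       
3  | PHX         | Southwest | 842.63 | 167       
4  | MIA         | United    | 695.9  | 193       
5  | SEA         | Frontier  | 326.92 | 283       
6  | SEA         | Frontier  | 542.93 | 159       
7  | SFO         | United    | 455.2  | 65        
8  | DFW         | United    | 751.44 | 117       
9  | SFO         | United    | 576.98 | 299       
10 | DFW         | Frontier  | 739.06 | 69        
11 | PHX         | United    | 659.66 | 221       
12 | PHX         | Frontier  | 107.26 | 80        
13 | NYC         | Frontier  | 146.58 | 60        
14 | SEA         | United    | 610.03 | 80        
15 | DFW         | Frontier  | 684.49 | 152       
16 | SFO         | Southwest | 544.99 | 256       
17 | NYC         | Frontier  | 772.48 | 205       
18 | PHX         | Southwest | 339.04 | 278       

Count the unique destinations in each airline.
SELECT airline, COUNT(DISTINCT destination)
FROM flights
GROUP BY airline

Result:
  Frontier: 4 distinct
  Southwest: 2 distinct
  United: 5 distinct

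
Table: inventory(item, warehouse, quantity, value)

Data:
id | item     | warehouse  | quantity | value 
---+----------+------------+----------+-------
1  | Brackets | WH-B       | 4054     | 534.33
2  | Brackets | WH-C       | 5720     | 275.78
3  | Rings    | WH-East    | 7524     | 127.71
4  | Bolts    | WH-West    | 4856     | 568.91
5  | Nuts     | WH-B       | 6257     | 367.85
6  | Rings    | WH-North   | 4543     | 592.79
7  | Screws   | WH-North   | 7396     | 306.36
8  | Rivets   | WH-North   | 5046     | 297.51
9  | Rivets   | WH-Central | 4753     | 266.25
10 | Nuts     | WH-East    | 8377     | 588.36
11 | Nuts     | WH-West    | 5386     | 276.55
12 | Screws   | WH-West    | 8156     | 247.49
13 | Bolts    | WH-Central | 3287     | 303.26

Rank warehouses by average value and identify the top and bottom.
SELECT warehouse, AVG(value)
FROM inventory
GROUP BY warehouse
ORDER BY AVG(value)

All groups:
  WH-C: 275.78
  WH-Central: 284.76
  WH-East: 358.04
  WH-West: 364.32
  WH-North: 398.89
  WH-B: 451.09

Highest: WH-B (451.09)
Lowest: WH-C (275.78)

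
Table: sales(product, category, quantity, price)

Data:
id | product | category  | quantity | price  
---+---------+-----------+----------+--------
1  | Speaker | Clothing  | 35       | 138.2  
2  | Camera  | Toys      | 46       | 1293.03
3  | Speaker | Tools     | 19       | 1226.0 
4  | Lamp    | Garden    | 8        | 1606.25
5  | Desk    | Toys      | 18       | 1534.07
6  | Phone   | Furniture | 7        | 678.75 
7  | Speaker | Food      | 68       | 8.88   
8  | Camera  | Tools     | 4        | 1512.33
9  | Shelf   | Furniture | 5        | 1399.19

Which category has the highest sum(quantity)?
SELECT category, SUM(quantity) as val
FROM sales
GROUP BY category
ORDER BY val DESC
LIMIT 1

Result: Food with sum(quantity) = 68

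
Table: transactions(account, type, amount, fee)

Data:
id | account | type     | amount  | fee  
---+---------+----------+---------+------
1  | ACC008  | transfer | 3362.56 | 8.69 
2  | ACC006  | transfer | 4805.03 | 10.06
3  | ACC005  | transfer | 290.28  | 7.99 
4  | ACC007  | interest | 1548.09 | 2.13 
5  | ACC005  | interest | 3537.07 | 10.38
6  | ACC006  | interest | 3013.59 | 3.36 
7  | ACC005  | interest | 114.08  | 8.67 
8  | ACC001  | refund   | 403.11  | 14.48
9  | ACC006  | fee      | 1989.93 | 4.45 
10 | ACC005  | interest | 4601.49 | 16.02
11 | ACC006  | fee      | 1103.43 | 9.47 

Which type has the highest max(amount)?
SELECT type, MAX(amount) as val
FROM transactions
GROUP BY type
ORDER BY val DESC
LIMIT 1

Result: transfer with max(amount) = 4805.03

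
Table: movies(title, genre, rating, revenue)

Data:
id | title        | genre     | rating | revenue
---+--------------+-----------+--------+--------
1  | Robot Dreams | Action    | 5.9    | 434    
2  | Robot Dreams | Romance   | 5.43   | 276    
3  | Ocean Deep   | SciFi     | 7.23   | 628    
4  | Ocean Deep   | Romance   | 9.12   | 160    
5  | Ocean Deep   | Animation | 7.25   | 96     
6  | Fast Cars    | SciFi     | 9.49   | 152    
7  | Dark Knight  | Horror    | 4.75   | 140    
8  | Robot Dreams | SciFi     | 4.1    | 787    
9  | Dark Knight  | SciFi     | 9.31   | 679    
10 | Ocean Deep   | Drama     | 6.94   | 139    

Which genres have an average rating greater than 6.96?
SELECT genre, AVG(rating)
FROM movies
GROUP BY genre
HAVING AVG(rating) > 6.96

Result:
  Animation: avg=7.25
  Romance: avg=7.28
  SciFi: avg=7.53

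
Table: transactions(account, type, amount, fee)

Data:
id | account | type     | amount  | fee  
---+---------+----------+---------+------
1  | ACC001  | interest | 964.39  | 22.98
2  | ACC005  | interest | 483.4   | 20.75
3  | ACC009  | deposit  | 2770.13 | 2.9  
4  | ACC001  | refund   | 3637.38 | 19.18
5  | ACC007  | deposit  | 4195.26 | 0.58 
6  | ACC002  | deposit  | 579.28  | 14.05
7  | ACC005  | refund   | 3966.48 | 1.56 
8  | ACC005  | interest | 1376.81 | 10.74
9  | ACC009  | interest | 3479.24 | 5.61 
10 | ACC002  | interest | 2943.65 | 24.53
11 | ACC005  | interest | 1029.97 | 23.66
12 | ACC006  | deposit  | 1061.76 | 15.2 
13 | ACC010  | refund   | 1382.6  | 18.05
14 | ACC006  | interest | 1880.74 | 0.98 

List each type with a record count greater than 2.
SELECT type, COUNT(*) as cnt
FROM transactions
GROUP BY type
HAVING COUNT(*) > 2

Result:
  deposit: 4
  interest: 7
  refund: 3

Note: HAVING filters groups after aggregation, WHERE filters rows before.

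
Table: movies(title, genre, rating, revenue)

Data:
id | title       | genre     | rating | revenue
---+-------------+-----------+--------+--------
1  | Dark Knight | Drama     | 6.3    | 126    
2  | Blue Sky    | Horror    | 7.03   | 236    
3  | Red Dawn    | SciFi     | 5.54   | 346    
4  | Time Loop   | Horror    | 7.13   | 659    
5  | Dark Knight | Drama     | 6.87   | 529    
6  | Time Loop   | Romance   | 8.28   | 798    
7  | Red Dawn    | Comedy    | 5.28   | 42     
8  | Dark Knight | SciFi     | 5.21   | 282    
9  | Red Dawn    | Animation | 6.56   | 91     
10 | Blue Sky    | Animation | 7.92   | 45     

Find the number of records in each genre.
SELECT genre, COUNT(*) as count
FROM movies
GROUP BY genre

Result:
  Animation: 2
  Comedy: 1
  Drama: 2
  Horror: 2
  Romance: 1
  SciFi: 2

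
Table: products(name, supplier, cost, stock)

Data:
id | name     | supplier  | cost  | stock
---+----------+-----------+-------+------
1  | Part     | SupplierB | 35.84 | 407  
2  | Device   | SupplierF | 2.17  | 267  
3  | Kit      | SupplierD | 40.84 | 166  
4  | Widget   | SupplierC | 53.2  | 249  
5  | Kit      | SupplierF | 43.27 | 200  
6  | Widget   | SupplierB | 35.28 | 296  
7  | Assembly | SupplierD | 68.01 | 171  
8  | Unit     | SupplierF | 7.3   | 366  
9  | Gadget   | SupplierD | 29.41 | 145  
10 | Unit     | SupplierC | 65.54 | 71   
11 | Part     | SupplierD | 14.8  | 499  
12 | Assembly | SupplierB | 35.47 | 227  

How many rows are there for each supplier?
SELECT supplier, COUNT(*) as count
FROM products
GROUP BY supplier

Result:
  SupplierB: 3
  SupplierC: 2
  SupplierD: 4
  SupplierF: 3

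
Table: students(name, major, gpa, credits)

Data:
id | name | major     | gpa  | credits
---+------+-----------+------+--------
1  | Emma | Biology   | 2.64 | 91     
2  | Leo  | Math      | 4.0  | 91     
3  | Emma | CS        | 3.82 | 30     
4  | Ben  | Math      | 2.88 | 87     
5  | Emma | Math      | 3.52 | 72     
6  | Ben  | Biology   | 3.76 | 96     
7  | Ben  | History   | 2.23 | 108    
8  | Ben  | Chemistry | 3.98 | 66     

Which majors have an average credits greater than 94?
SELECT major, AVG(credits)
FROM students
GROUP BY major
HAVING AVG(credits) > 94

Result:
  History: avg=108.00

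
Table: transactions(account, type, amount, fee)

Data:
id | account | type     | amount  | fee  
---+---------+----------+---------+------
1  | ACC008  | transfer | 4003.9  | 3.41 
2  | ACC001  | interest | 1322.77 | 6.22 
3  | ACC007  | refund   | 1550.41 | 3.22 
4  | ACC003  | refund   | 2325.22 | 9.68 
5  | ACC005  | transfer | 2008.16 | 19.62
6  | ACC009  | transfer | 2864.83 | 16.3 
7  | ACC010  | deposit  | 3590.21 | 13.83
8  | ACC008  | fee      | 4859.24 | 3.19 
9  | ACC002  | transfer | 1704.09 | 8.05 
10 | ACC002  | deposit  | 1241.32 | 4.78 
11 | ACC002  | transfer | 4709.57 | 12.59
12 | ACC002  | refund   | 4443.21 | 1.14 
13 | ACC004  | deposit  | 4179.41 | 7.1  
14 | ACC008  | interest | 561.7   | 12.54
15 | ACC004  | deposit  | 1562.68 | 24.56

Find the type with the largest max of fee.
SELECT type, MAX(fee) as val
FROM transactions
GROUP BY type
ORDER BY val DESC
LIMIT 1

Result: deposit with max(fee) = 24.56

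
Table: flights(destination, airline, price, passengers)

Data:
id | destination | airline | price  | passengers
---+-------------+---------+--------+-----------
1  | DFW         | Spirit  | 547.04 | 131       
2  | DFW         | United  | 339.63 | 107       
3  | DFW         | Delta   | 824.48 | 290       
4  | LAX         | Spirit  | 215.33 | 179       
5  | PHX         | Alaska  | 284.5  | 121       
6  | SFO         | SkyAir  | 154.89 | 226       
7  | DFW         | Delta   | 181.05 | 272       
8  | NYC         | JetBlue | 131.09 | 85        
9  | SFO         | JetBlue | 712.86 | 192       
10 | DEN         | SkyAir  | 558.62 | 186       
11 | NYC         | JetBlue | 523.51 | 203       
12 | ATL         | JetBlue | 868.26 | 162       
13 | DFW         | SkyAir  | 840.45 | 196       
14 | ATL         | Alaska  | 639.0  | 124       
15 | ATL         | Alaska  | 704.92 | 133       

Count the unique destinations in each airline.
SELECT airline, COUNT(DISTINCT destination)
FROM flights
GROUP BY airline

Result:
  Alaska: 2 distinct
  Delta: 1 distinct
  JetBlue: 3 distinct
  SkyAir: 3 distinct
  Spirit: 2 distinct
  United: 1 distinct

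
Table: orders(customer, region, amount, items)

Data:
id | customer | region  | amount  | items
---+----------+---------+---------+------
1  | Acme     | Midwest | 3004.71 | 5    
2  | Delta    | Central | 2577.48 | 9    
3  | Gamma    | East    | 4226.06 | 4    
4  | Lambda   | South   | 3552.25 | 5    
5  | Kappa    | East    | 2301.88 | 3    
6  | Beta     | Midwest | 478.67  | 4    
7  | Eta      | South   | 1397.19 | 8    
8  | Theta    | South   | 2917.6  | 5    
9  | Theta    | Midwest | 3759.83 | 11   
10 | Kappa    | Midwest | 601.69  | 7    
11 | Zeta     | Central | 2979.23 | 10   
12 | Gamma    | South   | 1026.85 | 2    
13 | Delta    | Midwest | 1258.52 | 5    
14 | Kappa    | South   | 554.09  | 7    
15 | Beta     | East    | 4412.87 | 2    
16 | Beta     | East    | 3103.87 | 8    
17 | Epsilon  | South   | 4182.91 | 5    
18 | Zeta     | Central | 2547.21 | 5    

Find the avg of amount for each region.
SELECT region, AVG(amount) as result
FROM orders
GROUP BY region

Result:
  Central: 2701.31
  East: 3511.17
  Midwest: 1820.68
  South: 2271.82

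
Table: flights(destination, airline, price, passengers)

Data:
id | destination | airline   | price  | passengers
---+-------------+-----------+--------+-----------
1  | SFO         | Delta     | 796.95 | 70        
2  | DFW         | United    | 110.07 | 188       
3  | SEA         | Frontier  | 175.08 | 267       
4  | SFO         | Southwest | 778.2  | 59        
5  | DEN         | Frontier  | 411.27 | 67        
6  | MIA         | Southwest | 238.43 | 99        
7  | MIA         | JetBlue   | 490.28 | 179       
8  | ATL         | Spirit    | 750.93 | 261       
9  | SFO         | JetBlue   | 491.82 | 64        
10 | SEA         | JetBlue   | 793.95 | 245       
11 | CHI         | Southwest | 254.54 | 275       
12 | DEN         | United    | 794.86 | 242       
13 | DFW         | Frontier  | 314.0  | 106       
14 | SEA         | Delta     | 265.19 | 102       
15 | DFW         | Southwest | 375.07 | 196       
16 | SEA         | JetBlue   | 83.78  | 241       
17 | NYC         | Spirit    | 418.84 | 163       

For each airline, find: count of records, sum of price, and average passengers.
SELECT airline,
       COUNT(*) as cnt,
       SUM(price) as total_price,
       AVG(passengers) as avg_passengers
FROM flights
GROUP BY airline

Result:
  Delta: 2 records, 1062.14 total price, 86.00 avg passengers
  Frontier: 3 records, 900.35 total price, 146.67 avg passengers
  JetBlue: 4 records, 1859.83 total price, 182.25 avg passengers
  Southwest: 4 records, 1646.24 total price, 157.25 avg passengers
  Spirit: 2 records, 1169.77 total price, 212.00 avg passengers
  United: 2 records, 904.93 total price, 215.00 avg passengers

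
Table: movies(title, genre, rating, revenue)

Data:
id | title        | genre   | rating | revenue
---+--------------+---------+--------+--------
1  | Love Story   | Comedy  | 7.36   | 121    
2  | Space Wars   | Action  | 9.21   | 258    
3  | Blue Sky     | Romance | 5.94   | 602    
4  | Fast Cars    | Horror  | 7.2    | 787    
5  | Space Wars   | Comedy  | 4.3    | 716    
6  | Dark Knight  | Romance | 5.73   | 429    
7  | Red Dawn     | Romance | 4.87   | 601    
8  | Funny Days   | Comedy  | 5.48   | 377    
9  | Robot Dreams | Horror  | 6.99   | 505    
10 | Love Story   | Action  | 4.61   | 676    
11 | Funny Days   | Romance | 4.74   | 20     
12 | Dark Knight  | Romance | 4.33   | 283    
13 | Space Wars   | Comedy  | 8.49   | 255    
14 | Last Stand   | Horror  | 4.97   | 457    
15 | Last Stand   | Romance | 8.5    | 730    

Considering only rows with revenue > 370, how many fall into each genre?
SELECT genre, COUNT(*)
FROM movies
WHERE revenue > 370
GROUP BY genre

Note: WHERE filters rows before grouping.

Result:
  Action: 1
  Comedy: 2
  Horror: 3
  Romance: 4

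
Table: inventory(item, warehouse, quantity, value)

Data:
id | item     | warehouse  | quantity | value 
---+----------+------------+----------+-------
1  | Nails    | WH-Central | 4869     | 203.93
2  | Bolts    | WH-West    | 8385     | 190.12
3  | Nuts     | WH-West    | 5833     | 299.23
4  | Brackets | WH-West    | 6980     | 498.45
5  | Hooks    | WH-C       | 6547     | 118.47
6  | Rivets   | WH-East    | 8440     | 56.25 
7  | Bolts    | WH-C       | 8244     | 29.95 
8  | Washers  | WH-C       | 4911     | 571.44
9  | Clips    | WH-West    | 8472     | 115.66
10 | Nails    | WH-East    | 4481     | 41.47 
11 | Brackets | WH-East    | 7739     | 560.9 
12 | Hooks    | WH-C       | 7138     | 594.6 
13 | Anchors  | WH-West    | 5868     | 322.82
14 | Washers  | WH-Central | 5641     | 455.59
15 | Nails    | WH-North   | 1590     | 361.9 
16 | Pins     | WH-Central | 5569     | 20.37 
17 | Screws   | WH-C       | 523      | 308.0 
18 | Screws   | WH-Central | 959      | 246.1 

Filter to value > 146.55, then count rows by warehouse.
SELECT warehouse, COUNT(*)
FROM inventory
WHERE value > 146.55
GROUP BY warehouse

Note: WHERE filters rows before grouping.

Result:
  WH-C: 3
  WH-Central: 3
  WH-East: 1
  WH-North: 1
  WH-West: 4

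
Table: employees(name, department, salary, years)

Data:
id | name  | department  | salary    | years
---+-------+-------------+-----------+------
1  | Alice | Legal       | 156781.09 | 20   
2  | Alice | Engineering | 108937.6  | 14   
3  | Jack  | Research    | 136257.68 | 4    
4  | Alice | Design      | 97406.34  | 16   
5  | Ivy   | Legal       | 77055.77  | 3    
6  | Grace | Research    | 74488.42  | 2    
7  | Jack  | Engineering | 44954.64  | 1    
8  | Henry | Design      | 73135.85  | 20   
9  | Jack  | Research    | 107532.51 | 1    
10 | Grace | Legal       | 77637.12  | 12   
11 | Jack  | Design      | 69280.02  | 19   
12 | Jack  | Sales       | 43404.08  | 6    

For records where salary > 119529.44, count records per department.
SELECT department, COUNT(*)
FROM employees
WHERE salary > 119529.44
GROUP BY department

Note: WHERE filters rows before grouping.

Result:
  Legal: 1
  Research: 1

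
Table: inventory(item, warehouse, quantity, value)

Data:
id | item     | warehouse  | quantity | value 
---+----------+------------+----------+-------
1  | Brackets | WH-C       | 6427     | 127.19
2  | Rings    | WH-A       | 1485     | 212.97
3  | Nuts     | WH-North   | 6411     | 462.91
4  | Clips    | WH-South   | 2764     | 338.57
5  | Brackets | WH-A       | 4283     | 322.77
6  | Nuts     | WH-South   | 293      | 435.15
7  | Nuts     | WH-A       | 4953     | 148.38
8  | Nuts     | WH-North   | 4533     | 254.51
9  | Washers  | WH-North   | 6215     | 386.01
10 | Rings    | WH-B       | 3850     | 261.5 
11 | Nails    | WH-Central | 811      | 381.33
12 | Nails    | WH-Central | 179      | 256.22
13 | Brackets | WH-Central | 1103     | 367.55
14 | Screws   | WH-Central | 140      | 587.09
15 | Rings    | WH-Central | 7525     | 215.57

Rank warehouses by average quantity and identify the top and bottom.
SELECT warehouse, AVG(quantity)
FROM inventory
GROUP BY warehouse
ORDER BY AVG(quantity)

All groups:
  WH-South: 1528.50
  WH-Central: 1951.60
  WH-A: 3573.67
  WH-B: 3850.00
  WH-North: 5719.67
  WH-C: 6427.00

Highest: WH-C (6427.00)
Lowest: WH-South (1528.50)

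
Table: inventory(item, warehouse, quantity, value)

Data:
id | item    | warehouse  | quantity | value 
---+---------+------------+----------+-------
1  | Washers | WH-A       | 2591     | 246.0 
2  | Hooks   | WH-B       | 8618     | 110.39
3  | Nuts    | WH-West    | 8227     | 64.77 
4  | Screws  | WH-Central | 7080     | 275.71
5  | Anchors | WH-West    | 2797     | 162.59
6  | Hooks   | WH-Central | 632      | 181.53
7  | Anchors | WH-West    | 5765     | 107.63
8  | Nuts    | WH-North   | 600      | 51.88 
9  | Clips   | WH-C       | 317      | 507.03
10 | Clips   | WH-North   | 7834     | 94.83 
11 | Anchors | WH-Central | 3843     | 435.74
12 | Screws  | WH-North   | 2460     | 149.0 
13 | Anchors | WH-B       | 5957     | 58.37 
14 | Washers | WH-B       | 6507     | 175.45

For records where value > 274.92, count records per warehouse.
SELECT warehouse, COUNT(*)
FROM inventory
WHERE value > 274.92
GROUP BY warehouse

Note: WHERE filters rows before grouping.

Result:
  WH-C: 1
  WH-Central: 2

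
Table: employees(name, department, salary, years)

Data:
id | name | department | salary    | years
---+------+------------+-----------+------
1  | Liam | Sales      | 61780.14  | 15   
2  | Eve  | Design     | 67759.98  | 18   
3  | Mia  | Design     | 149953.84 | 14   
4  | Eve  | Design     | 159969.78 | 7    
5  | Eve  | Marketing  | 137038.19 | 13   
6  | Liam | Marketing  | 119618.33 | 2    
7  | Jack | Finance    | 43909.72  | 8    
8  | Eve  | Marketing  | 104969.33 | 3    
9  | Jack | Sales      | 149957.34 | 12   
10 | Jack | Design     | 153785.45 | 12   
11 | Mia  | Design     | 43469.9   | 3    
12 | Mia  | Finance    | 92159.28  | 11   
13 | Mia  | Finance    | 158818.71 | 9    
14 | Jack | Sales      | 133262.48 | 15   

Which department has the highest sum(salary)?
SELECT department, SUM(salary) as val
FROM employees
GROUP BY department
ORDER BY val DESC
LIMIT 1

Result: Design with sum(salary) = 574938.95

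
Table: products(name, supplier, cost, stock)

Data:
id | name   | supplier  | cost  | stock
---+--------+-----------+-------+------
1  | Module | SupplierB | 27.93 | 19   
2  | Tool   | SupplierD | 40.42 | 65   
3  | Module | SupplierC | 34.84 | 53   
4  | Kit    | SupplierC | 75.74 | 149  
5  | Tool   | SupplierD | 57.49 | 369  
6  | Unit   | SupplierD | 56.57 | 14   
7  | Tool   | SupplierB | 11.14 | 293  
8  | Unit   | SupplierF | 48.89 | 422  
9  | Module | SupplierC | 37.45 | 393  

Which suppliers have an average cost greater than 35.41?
SELECT supplier, AVG(cost)
FROM products
GROUP BY supplier
HAVING AVG(cost) > 35.41

Result:
  SupplierC: avg=49.34
  SupplierD: avg=51.49
  SupplierF: avg=48.89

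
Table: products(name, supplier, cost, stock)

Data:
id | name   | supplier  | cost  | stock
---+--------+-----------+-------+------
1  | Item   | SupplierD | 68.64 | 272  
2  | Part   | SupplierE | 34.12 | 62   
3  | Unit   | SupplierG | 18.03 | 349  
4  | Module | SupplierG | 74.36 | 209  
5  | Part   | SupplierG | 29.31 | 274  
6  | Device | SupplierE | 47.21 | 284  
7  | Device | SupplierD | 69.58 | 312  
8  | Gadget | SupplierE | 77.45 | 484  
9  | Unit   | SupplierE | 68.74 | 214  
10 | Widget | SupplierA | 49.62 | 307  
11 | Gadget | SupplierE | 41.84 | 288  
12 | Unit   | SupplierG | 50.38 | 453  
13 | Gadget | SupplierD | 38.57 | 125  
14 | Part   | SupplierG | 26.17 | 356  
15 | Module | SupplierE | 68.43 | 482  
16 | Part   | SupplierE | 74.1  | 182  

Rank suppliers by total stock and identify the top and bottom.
SELECT supplier, SUM(stock)
FROM products
GROUP BY supplier
ORDER BY SUM(stock)

All groups:
  SupplierA: 307
  SupplierD: 709
  SupplierG: 1641
  SupplierE: 1996

Highest: SupplierE (1996)
Lowest: SupplierA (307)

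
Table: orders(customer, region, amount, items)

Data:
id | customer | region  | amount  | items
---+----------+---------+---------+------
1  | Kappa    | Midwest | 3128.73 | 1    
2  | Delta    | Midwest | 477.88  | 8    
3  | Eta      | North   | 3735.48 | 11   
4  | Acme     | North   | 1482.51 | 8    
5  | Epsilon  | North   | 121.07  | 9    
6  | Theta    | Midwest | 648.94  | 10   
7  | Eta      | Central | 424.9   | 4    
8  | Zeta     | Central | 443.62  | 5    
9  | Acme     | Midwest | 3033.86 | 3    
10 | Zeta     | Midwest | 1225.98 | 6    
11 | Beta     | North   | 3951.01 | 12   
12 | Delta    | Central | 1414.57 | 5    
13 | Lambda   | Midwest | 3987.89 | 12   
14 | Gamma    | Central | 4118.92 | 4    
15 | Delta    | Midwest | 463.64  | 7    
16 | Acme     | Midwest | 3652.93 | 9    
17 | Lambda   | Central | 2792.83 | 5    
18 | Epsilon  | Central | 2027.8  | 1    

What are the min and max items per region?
SELECT region, MIN(items), MAX(items)
FROM orders
GROUP BY region

Result:
  Central: min=1, max=5
  Midwest: min=1, max=12
  North: min=8, max=12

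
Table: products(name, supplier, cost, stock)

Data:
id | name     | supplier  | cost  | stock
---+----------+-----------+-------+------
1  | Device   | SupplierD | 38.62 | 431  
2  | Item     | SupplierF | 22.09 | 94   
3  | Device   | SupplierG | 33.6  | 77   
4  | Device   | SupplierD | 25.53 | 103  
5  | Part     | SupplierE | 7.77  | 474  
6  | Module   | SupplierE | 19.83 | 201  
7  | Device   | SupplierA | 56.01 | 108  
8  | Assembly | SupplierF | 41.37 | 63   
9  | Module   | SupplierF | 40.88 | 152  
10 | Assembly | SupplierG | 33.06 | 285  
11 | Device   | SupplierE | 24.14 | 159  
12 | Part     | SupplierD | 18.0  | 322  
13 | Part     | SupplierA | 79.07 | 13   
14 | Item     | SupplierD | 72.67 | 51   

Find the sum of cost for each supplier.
SELECT supplier, SUM(cost) as result
FROM products
GROUP BY supplier

Result:
  SupplierA: 135.08
  SupplierD: 154.82
  SupplierE: 51.74
  SupplierF: 104.34
  SupplierG: 66.66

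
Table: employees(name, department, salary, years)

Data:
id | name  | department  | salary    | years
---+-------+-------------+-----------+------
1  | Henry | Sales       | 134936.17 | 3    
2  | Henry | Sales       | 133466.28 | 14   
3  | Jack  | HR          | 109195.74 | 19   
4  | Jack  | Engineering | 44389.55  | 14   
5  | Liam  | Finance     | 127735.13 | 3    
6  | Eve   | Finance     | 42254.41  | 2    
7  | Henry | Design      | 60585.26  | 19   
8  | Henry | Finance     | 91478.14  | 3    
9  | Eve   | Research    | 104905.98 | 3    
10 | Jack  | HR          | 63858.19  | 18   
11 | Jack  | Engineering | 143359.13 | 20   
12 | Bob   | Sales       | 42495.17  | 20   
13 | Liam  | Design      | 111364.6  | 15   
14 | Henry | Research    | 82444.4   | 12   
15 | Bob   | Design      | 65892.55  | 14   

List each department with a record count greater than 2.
SELECT department, COUNT(*) as cnt
FROM employees
GROUP BY department
HAVING COUNT(*) > 2

Result:
  Design: 3
  Finance: 3
  Sales: 3

Note: HAVING filters groups after aggregation, WHERE filters rows before.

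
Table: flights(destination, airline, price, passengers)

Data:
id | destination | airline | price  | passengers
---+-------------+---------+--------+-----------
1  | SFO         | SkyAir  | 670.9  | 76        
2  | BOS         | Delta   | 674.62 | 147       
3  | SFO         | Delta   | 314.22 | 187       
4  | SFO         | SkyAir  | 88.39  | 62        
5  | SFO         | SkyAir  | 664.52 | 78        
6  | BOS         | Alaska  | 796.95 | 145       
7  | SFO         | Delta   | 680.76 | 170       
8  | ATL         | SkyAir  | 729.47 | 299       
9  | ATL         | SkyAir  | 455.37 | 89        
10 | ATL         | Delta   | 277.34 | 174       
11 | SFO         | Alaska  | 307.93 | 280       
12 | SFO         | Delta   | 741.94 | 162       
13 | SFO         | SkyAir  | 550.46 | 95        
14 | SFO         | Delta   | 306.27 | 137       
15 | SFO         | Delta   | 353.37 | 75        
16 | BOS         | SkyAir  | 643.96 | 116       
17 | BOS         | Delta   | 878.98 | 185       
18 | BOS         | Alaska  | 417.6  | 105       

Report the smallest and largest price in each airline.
SELECT airline, MIN(price), MAX(price)
FROM flights
GROUP BY airline

Result:
  Alaska: min=307.93, max=796.95
  Delta: min=277.34, max=878.98
  SkyAir: min=88.39, max=729.47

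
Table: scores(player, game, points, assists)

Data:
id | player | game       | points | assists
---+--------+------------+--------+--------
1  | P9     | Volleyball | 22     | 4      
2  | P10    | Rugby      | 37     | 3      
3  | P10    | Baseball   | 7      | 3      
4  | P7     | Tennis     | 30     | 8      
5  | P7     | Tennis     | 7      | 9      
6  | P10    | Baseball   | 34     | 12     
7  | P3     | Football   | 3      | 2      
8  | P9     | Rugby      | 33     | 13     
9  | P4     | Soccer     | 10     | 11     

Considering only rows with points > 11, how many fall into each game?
SELECT game, COUNT(*)
FROM scores
WHERE points > 11
GROUP BY game

Note: WHERE filters rows before grouping.

Result:
  Baseball: 1
  Rugby: 2
  Tennis: 1
  Volleyball: 1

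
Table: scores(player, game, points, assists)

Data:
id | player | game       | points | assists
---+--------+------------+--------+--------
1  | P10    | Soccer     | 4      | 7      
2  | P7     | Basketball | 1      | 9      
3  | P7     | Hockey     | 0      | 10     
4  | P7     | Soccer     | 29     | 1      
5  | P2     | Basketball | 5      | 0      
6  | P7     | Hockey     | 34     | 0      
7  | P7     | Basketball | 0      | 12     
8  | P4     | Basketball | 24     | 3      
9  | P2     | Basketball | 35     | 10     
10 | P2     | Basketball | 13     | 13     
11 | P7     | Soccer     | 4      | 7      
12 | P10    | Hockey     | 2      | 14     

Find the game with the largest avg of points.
SELECT game, AVG(points) as val
FROM scores
GROUP BY game
ORDER BY val DESC
LIMIT 1

Result: Basketball with avg(points) = 13.00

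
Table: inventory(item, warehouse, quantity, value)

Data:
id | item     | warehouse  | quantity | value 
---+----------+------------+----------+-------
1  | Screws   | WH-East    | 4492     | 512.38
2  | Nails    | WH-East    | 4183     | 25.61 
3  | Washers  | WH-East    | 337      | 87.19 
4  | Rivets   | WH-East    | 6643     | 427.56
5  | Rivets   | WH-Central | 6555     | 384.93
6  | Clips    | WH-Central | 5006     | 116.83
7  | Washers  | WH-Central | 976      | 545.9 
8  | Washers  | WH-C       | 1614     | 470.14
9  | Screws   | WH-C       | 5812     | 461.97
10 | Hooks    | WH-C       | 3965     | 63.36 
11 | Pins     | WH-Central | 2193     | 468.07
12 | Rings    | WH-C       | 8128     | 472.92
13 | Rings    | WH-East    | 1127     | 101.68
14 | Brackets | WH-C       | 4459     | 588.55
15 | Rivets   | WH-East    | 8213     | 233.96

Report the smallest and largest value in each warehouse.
SELECT warehouse, MIN(value), MAX(value)
FROM inventory
GROUP BY warehouse

Result:
  WH-C: min=63.36, max=588.55
  WH-Central: min=116.83, max=545.90
  WH-East: min=25.61, max=512.38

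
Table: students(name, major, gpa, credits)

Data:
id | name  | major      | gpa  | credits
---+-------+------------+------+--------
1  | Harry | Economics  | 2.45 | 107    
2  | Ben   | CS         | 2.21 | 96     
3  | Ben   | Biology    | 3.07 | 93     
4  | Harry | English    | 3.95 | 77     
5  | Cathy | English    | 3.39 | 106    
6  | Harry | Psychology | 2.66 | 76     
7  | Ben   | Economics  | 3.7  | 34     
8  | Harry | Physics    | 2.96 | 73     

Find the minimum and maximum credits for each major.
SELECT major, MIN(credits), MAX(credits)
FROM students
GROUP BY major

Result:
  Biology: min=93, max=93
  CS: min=96, max=96
  Economics: min=34, max=107
  English: min=77, max=106
  Physics: min=73, max=73
  Psychology: min=76, max=76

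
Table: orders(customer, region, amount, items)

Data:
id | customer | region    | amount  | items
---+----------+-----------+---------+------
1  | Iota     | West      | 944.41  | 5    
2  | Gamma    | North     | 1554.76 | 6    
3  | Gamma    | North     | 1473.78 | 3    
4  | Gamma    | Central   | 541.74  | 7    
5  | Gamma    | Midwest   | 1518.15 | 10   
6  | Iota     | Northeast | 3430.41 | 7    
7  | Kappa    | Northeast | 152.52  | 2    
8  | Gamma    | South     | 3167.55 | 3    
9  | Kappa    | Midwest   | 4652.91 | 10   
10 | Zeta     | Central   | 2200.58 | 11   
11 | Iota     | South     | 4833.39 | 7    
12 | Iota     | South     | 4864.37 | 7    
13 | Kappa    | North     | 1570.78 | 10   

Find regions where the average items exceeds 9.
SELECT region, AVG(items)
FROM orders
GROUP BY region
HAVING AVG(items) > 9

Result:
  Midwest: avg=10.00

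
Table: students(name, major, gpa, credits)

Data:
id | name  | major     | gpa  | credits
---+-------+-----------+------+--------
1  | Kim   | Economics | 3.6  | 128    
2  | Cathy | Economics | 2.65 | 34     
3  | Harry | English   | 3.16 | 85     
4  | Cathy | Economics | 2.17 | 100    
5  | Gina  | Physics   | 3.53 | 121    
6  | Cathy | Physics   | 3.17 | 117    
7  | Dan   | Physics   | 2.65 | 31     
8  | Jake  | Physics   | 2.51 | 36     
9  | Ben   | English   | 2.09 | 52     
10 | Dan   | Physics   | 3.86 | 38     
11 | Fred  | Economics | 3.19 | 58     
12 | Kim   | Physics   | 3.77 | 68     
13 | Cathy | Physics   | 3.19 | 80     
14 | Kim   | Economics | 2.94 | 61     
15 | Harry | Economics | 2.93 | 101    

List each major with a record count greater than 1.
SELECT major, COUNT(*) as cnt
FROM students
GROUP BY major
HAVING COUNT(*) > 1

Result:
  Economics: 6
  English: 2
  Physics: 7

Note: HAVING filters groups after aggregation, WHERE filters rows before.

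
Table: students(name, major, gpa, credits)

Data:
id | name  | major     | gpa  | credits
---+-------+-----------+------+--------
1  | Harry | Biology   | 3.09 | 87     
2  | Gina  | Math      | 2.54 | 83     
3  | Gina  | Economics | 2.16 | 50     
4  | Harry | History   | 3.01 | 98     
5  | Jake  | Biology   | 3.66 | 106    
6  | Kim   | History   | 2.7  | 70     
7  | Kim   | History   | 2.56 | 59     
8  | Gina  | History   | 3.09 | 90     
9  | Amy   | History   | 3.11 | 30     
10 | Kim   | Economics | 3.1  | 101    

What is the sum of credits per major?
SELECT major, SUM(credits) as result
FROM students
GROUP BY major

Result:
  Biology: 193
  Economics: 151
  History: 347
  Math: 83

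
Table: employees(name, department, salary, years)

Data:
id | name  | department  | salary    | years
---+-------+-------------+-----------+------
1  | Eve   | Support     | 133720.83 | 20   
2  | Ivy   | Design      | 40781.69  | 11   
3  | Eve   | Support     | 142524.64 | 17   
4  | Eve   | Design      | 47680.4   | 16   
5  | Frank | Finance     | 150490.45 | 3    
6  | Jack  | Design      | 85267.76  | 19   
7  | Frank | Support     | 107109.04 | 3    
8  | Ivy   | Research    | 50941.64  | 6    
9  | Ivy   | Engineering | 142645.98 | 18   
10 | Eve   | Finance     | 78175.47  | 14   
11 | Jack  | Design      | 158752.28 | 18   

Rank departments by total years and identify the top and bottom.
SELECT department, SUM(years)
FROM employees
GROUP BY department
ORDER BY SUM(years)

All groups:
  Research: 6
  Finance: 17
  Engineering: 18
  Support: 40
  Design: 64

Highest: Design (64)
Lowest: Research (6)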